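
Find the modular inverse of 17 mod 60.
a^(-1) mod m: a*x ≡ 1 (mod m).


Use the extended Euclidean algorithm on (60, 17); each row r = 60*s + 17*t:
r=60, s=1, t=0
r=17, s=0, t=1
q=3: r=9, s=1, t=-3   [60*(1) + 17*(-3) = 9]
q=1: r=8, s=-1, t=4   [60*(-1) + 17*(4) = 8]
q=1: r=1, s=2, t=-7   [60*(2) + 17*(-7) = 1]
q=8: r=0, s=-17, t=60   [60*(-17) + 17*(60) = 0]
GCD = 1 with t = -7, so 17*(-7) ≡ 1 (mod 60)
Inverse = -7 mod 60 = 53
Check: 17 * 53 = 901 ≡ 1 (mod 60)

17^(-1) ≡ 53 (mod 60)


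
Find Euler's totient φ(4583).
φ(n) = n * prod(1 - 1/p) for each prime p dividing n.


4583 = 4583
Prime factors: 4583
φ(4583) = 4583 × (1-1/4583)
= 4583 × 4582/4583 = 4582

φ(4583) = 4582


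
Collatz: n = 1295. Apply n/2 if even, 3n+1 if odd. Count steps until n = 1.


1295 → 3886 → 1943 → 5830 → 2915 → 8746 → 4373 → 13120 → 6560 → 3280 → 1640 → 820 → 410 → 205 → 616 → 308 → 154 → 77 → 232 → 116 → 58 → 29 → 88 → 44 → 22 → 11 → 34 → 17 → 52 → 26 → 13 → 40 → 20 → 10 → 5 → 16 → 8 → 4 → 2 → 1
Total steps = 39

39 steps


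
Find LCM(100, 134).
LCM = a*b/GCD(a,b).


GCD(100, 134) = 2
LCM = 100*134/2 = 13400/2 = 6700

LCM = 6700


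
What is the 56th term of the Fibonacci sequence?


Sequence: 1, 1, 2, 3, 5, 8, 13, 21, 34, 55, 89, 144, 233, 377, 610, 987, 1597, 2584, 4181, 6765, 10946, 17711, 28657, 46368, 75025, 121393, 196418, 317811, 514229, 832040, 1346269, 2178309, 3524578, 5702887, 9227465, 14930352, 24157817, 39088169, 63245986, 102334155, 165580141, 267914296, 433494437, 701408733, 1134903170, 1836311903, 2971215073, 4807526976, 7778742049, 12586269025, 20365011074, 32951280099, 53316291173, 86267571272, 139583862445, 225851433717
F(56) = 225851433717


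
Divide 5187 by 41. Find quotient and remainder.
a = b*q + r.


5187 = 41 * 126 + 21
Check: 5166 + 21 = 5187

q = 126, r = 21


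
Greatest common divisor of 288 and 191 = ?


288 = 1 * 191 + 97
191 = 1 * 97 + 94
97 = 1 * 94 + 3
94 = 31 * 3 + 1
3 = 3 * 1 + 0
GCD = 1


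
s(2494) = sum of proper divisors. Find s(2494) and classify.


Proper divisors: 1, 2, 29, 43, 58, 86, 1247
Sum = 1 + 2 + 29 + 43 + 58 + 86 + 1247 = 1466
1466 < 2494 → deficient

s(2494) = 1466 (deficient)


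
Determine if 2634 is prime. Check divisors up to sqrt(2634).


2634 / 2 = 1317 (exact division)
2634 is NOT prime.

No, 2634 is not prime


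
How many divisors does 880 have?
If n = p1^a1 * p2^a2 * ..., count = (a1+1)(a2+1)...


880 = 2^4 × 5^1 × 11^1
d(880) = (4+1) × (1+1) × (1+1) = 20

20 divisors


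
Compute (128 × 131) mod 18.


128 × 131 = 16768
16768 mod 18 = 10


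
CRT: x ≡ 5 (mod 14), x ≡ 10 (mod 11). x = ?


M = 14*11 = 154
M1 = M/14 = 11, M2 = M/11 = 14
M1^(-1) mod 14 = 9, M2^(-1) mod 11 = 4
x = 5*11*9 + 10*14*4 = 1055
1055 mod 154 = 131
Check: 131 mod 14 = 5 ✓, 131 mod 11 = 10 ✓

x ≡ 131 (mod 154)


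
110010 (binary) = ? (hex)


110010 (base 2) = 50 (decimal)
50 (decimal) = 32 (base 16)


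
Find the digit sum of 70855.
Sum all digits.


7 + 0 + 8 + 5 + 5 = 25


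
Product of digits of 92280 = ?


9 × 2 × 2 × 8 × 0 = 0


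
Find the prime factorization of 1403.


1403 / 23 = 61
61 / 61 = 1
1403 = 23 × 61


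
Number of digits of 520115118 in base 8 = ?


520115118 in base 8 = 3700051656
Number of digits = 10

10 digits (base 8)


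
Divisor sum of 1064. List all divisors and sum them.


Divisors of 1064: 1, 2, 4, 7, 8, 14, 19, 28, 38, 56, 76, 133, 152, 266, 532, 1064
Sum = 1 + 2 + 4 + 7 + 8 + 14 + 19 + 28 + 38 + 56 + 76 + 133 + 152 + 266 + 532 + 1064 = 2400

σ(1064) = 2400


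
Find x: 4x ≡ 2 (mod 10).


GCD(4, 10) = 2 divides 2
Divide: 2x ≡ 1 (mod 5)
x ≡ 3 (mod 5)


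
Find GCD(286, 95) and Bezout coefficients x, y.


Tabular extended Euclidean (each row: r = 286*s + 95*t):
r=286, s=1, t=0
r=95, s=0, t=1
q=3: r=1, s=1, t=-3   [286*(1) + 95*(-3) = 1]
q=95: r=0, s=-95, t=286   [286*(-95) + 95*(286) = 0]
GCD = 1; from the row with r=1: x=1, y=-3
Check: 286*(1) + 95*(-3) = 286 - 285 = 1

GCD = 1, x = 1, y = -3


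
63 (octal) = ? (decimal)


63 (base 8) = 51 (decimal)
51 (decimal) = 51 (base 10)


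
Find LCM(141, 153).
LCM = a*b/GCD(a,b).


GCD(141, 153) = 3
LCM = 141*153/3 = 21573/3 = 7191

LCM = 7191


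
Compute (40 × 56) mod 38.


40 × 56 = 2240
2240 mod 38 = 36


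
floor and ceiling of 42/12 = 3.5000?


42/12 = 3.5000
floor = 3
ceil = 4

floor = 3, ceil = 4


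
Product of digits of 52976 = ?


5 × 2 × 9 × 7 × 6 = 3780


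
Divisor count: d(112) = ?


112 = 2^4 × 7^1
d(112) = (4+1) × (1+1) = 10

10 divisors


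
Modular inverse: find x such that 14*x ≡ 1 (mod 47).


Use the extended Euclidean algorithm on (47, 14); each row r = 47*s + 14*t:
r=47, s=1, t=0
r=14, s=0, t=1
q=3: r=5, s=1, t=-3   [47*(1) + 14*(-3) = 5]
q=2: r=4, s=-2, t=7   [47*(-2) + 14*(7) = 4]
q=1: r=1, s=3, t=-10   [47*(3) + 14*(-10) = 1]
q=4: r=0, s=-14, t=47   [47*(-14) + 14*(47) = 0]
GCD = 1 with t = -10, so 14*(-10) ≡ 1 (mod 47)
Inverse = -10 mod 47 = 37
Check: 14 * 37 = 518 ≡ 1 (mod 47)

14^(-1) ≡ 37 (mod 47)


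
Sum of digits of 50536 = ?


5 + 0 + 5 + 3 + 6 = 19


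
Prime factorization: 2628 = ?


2628 / 2 = 1314
1314 / 2 = 657
657 / 3 = 219
219 / 3 = 73
73 / 73 = 1
2628 = 2^2 × 3^2 × 73


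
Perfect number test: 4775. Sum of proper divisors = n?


Proper divisors of 4775: 1, 5, 25, 191, 955
Sum = 1 + 5 + 25 + 191 + 955 = 1177

No, 4775 is not perfect (1177 ≠ 4775)


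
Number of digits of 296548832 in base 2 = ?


296548832 in base 2 = 10001101011001111100111100000
Number of digits = 29

29 digits (base 2)


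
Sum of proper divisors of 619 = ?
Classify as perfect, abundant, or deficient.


Proper divisors: 1
Sum = 1 = 1
1 < 619 → deficient

s(619) = 1 (deficient)


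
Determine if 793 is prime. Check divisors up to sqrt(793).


793 / 13 = 61 (exact division)
793 is NOT prime.

No, 793 is not prime


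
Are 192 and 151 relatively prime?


Euclidean algorithm:
192 = 1 * 151 + 41
151 = 3 * 41 + 28
41 = 1 * 28 + 13
28 = 2 * 13 + 2
13 = 6 * 2 + 1
2 = 2 * 1 + 0
GCD(192, 151) = 1

Yes, coprime (GCD = 1)


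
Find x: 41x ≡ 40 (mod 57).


GCD(41, 57) = 1, unique solution
a^(-1) mod 57 = 32
x = 32 * 40 mod 57 = 26

x ≡ 26 (mod 57)


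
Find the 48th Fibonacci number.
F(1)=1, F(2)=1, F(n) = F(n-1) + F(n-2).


Sequence: 1, 1, 2, 3, 5, 8, 13, 21, 34, 55, 89, 144, 233, 377, 610, 987, 1597, 2584, 4181, 6765, 10946, 17711, 28657, 46368, 75025, 121393, 196418, 317811, 514229, 832040, 1346269, 2178309, 3524578, 5702887, 9227465, 14930352, 24157817, 39088169, 63245986, 102334155, 165580141, 267914296, 433494437, 701408733, 1134903170, 1836311903, 2971215073, 4807526976
F(48) = 4807526976


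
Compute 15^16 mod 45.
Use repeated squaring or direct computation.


15^1 mod 45 = 15
15^2 mod 45 = 0
15^3 mod 45 = 0
15^4 mod 45 = 0
15^5 mod 45 = 0
15^6 mod 45 = 0
15^7 mod 45 = 0
15^8 mod 45 = 0
15^9 mod 45 = 0
15^10 mod 45 = 0
15^11 mod 45 = 0
15^12 mod 45 = 0
15^13 mod 45 = 0
15^14 mod 45 = 0
15^15 mod 45 = 0
15^16 mod 45 = 0


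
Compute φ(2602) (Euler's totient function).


2602 = 2 × 1301
Prime factors: 2, 1301
φ(2602) = 2602 × (1-1/2) × (1-1/1301)
= 2602 × 1/2 × 1300/1301 = 1300

φ(2602) = 1300


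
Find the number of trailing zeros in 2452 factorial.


floor(2452/5) = 490
floor(2452/25) = 98
floor(2452/125) = 19
floor(2452/625) = 3
Total = 610

610 trailing zeros


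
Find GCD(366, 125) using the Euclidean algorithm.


366 = 2 * 125 + 116
125 = 1 * 116 + 9
116 = 12 * 9 + 8
9 = 1 * 8 + 1
8 = 8 * 1 + 0
GCD = 1


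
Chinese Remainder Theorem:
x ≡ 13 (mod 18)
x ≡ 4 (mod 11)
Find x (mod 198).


M = 18*11 = 198
M1 = M/18 = 11, M2 = M/11 = 18
M1^(-1) mod 18 = 5, M2^(-1) mod 11 = 8
x = 13*11*5 + 4*18*8 = 1291
1291 mod 198 = 103
Check: 103 mod 18 = 13 ✓, 103 mod 11 = 4 ✓

x ≡ 103 (mod 198)


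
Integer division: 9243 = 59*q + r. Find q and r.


9243 = 59 * 156 + 39
Check: 9204 + 39 = 9243

q = 156, r = 39


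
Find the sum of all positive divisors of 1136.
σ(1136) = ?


Divisors of 1136: 1, 2, 4, 8, 16, 71, 142, 284, 568, 1136
Sum = 1 + 2 + 4 + 8 + 16 + 71 + 142 + 284 + 568 + 1136 = 2232

σ(1136) = 2232


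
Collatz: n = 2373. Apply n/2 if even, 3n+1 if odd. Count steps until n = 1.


2373 → 7120 → 3560 → 1780 → 890 → 445 → 1336 → 668 → 334 → 167 → 502 → 251 → 754 → 377 → 1132 → 566 → 283 → 850 → 425 → 1276 → 638 → 319 → 958 → 479 → 1438 → 719 → 2158 → 1079 → 3238 → 1619 → 4858 → 2429 → 7288 → 3644 → 1822 → 911 → 2734 → 1367 → 4102 → 2051 → 6154 → 3077 → 9232 → 4616 → 2308 → 1154 → 577 → 1732 → 866 → 433 → 1300 → 650 → 325 → 976 → 488 → 244 → 122 → 61 → 184 → 92 → 46 → 23 → 70 → 35 → 106 → 53 → 160 → 80 → 40 → 20 → 10 → 5 → 16 → 8 → 4 → 2 → 1
Total steps = 76

76 steps


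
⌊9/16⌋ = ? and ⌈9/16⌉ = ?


9/16 = 0.5625
floor = 0
ceil = 1

floor = 0, ceil = 1


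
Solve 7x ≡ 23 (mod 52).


GCD(7, 52) = 1, unique solution
a^(-1) mod 52 = 15
x = 15 * 23 mod 52 = 33

x ≡ 33 (mod 52)


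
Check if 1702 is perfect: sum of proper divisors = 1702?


Proper divisors of 1702: 1, 2, 23, 37, 46, 74, 851
Sum = 1 + 2 + 23 + 37 + 46 + 74 + 851 = 1034

No, 1702 is not perfect (1034 ≠ 1702)


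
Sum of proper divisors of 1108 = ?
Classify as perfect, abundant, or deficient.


Proper divisors: 1, 2, 4, 277, 554
Sum = 1 + 2 + 4 + 277 + 554 = 838
838 < 1108 → deficient

s(1108) = 838 (deficient)


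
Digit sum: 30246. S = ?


3 + 0 + 2 + 4 + 6 = 15


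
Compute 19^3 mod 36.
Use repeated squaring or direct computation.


19^1 mod 36 = 19
19^2 mod 36 = 1
19^3 mod 36 = 19


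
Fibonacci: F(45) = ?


Sequence: 1, 1, 2, 3, 5, 8, 13, 21, 34, 55, 89, 144, 233, 377, 610, 987, 1597, 2584, 4181, 6765, 10946, 17711, 28657, 46368, 75025, 121393, 196418, 317811, 514229, 832040, 1346269, 2178309, 3524578, 5702887, 9227465, 14930352, 24157817, 39088169, 63245986, 102334155, 165580141, 267914296, 433494437, 701408733, 1134903170
F(45) = 1134903170


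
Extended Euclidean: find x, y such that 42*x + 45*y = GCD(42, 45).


Tabular extended Euclidean (each row: r = 42*s + 45*t):
r=42, s=1, t=0
r=45, s=0, t=1
q=0: r=42, s=1, t=0   [42*(1) + 45*(0) = 42]
q=1: r=3, s=-1, t=1   [42*(-1) + 45*(1) = 3]
q=14: r=0, s=15, t=-14   [42*(15) + 45*(-14) = 0]
GCD = 3; from the row with r=3: x=-1, y=1
Check: 42*(-1) + 45*(1) = -42 + 45 = 3

GCD = 3, x = -1, y = 1


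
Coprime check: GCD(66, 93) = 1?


Euclidean algorithm:
93 = 1 * 66 + 27
66 = 2 * 27 + 12
27 = 2 * 12 + 3
12 = 4 * 3 + 0
GCD(66, 93) = 3

No, not coprime (GCD = 3)


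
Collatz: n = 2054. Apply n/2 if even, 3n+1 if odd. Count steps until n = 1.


2054 → 1027 → 3082 → 1541 → 4624 → 2312 → 1156 → 578 → 289 → 868 → 434 → 217 → 652 → 326 → 163 → 490 → 245 → 736 → 368 → 184 → 92 → 46 → 23 → 70 → 35 → 106 → 53 → 160 → 80 → 40 → 20 → 10 → 5 → 16 → 8 → 4 → 2 → 1
Total steps = 37

37 steps


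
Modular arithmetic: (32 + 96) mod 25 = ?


32 + 96 = 128
128 mod 25 = 3


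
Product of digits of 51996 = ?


5 × 1 × 9 × 9 × 6 = 2430


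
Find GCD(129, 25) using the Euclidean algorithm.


129 = 5 * 25 + 4
25 = 6 * 4 + 1
4 = 4 * 1 + 0
GCD = 1


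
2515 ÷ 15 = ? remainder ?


2515 = 15 * 167 + 10
Check: 2505 + 10 = 2515

q = 167, r = 10


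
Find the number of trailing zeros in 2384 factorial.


floor(2384/5) = 476
floor(2384/25) = 95
floor(2384/125) = 19
floor(2384/625) = 3
Total = 593

593 trailing zeros


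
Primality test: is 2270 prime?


2270 / 2 = 1135 (exact division)
2270 is NOT prime.

No, 2270 is not prime


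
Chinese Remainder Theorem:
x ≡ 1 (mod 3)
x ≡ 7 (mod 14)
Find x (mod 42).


M = 3*14 = 42
M1 = M/3 = 14, M2 = M/14 = 3
M1^(-1) mod 3 = 2, M2^(-1) mod 14 = 5
x = 1*14*2 + 7*3*5 = 133
133 mod 42 = 7
Check: 7 mod 3 = 1 ✓, 7 mod 14 = 7 ✓

x ≡ 7 (mod 42)


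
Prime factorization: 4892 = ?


4892 / 2 = 2446
2446 / 2 = 1223
1223 / 1223 = 1
4892 = 2^2 × 1223


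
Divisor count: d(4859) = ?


4859 = 43^1 × 113^1
d(4859) = (1+1) × (1+1) = 4

4 divisors


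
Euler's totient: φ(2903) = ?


2903 = 2903
Prime factors: 2903
φ(2903) = 2903 × (1-1/2903)
= 2903 × 2902/2903 = 2902

φ(2903) = 2902


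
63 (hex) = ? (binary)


63 (base 16) = 99 (decimal)
99 (decimal) = 1100011 (base 2)


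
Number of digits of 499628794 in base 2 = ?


499628794 in base 2 = 11101110001111011101011111010
Number of digits = 29

29 digits (base 2)


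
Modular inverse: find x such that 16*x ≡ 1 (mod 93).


Use the extended Euclidean algorithm on (93, 16); each row r = 93*s + 16*t:
r=93, s=1, t=0
r=16, s=0, t=1
q=5: r=13, s=1, t=-5   [93*(1) + 16*(-5) = 13]
q=1: r=3, s=-1, t=6   [93*(-1) + 16*(6) = 3]
q=4: r=1, s=5, t=-29   [93*(5) + 16*(-29) = 1]
q=3: r=0, s=-16, t=93   [93*(-16) + 16*(93) = 0]
GCD = 1 with t = -29, so 16*(-29) ≡ 1 (mod 93)
Inverse = -29 mod 93 = 64
Check: 16 * 64 = 1024 ≡ 1 (mod 93)

16^(-1) ≡ 64 (mod 93)


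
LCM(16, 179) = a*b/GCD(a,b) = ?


GCD(16, 179) = 1
LCM = 16*179/1 = 2864/1 = 2864

LCM = 2864


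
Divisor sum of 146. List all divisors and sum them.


Divisors of 146: 1, 2, 73, 146
Sum = 1 + 2 + 73 + 146 = 222

σ(146) = 222


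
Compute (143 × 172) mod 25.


143 × 172 = 24596
24596 mod 25 = 21


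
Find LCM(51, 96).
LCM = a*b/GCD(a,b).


GCD(51, 96) = 3
LCM = 51*96/3 = 4896/3 = 1632

LCM = 1632


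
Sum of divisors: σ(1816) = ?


Divisors of 1816: 1, 2, 4, 8, 227, 454, 908, 1816
Sum = 1 + 2 + 4 + 8 + 227 + 454 + 908 + 1816 = 3420

σ(1816) = 3420


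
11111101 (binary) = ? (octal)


11111101 (base 2) = 253 (decimal)
253 (decimal) = 375 (base 8)


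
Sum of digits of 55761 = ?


5 + 5 + 7 + 6 + 1 = 24


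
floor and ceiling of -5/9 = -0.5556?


-5/9 = -0.5556
floor = -1
ceil = 0

floor = -1, ceil = 0


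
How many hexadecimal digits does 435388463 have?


435388463 in base 16 = 19F3802F
Number of digits = 8

8 digits (base 16)


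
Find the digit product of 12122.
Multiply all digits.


1 × 2 × 1 × 2 × 2 = 8


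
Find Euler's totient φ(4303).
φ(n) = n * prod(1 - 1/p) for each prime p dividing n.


4303 = 13 × 331
Prime factors: 13, 331
φ(4303) = 4303 × (1-1/13) × (1-1/331)
= 4303 × 12/13 × 330/331 = 3960

φ(4303) = 3960


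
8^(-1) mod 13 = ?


Use the extended Euclidean algorithm on (13, 8); each row r = 13*s + 8*t:
r=13, s=1, t=0
r=8, s=0, t=1
q=1: r=5, s=1, t=-1   [13*(1) + 8*(-1) = 5]
q=1: r=3, s=-1, t=2   [13*(-1) + 8*(2) = 3]
q=1: r=2, s=2, t=-3   [13*(2) + 8*(-3) = 2]
q=1: r=1, s=-3, t=5   [13*(-3) + 8*(5) = 1]
q=2: r=0, s=8, t=-13   [13*(8) + 8*(-13) = 0]
GCD = 1 with t = 5, so 8*(5) ≡ 1 (mod 13)
Inverse = 5 mod 13 = 5
Check: 8 * 5 = 40 ≡ 1 (mod 13)

8^(-1) ≡ 5 (mod 13)


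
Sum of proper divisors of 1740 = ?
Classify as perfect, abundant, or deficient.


Proper divisors: 1, 2, 3, 4, 5, 6, 10, 12, 15, 20, 29, 30, 58, 60, 87, 116, 145, 174, 290, 348, 435, 580, 870
Sum = 1 + 2 + 3 + 4 + 5 + 6 + 10 + 12 + 15 + 20 + 29 + 30 + 58 + 60 + 87 + 116 + 145 + 174 + 290 + 348 + 435 + 580 + 870 = 3300
3300 > 1740 → abundant

s(1740) = 3300 (abundant)


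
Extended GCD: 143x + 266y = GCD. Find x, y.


Tabular extended Euclidean (each row: r = 143*s + 266*t):
r=143, s=1, t=0
r=266, s=0, t=1
q=0: r=143, s=1, t=0   [143*(1) + 266*(0) = 143]
q=1: r=123, s=-1, t=1   [143*(-1) + 266*(1) = 123]
q=1: r=20, s=2, t=-1   [143*(2) + 266*(-1) = 20]
q=6: r=3, s=-13, t=7   [143*(-13) + 266*(7) = 3]
q=6: r=2, s=80, t=-43   [143*(80) + 266*(-43) = 2]
q=1: r=1, s=-93, t=50   [143*(-93) + 266*(50) = 1]
q=2: r=0, s=266, t=-143   [143*(266) + 266*(-143) = 0]
GCD = 1; from the row with r=1: x=-93, y=50
Check: 143*(-93) + 266*(50) = -13299 + 13300 = 1

GCD = 1, x = -93, y = 50


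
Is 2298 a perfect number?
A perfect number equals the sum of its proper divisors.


Proper divisors of 2298: 1, 2, 3, 6, 383, 766, 1149
Sum = 1 + 2 + 3 + 6 + 383 + 766 + 1149 = 2310

No, 2298 is not perfect (2310 ≠ 2298)


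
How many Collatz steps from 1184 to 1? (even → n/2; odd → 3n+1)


1184 → 592 → 296 → 148 → 74 → 37 → 112 → 56 → 28 → 14 → 7 → 22 → 11 → 34 → 17 → 52 → 26 → 13 → 40 → 20 → 10 → 5 → 16 → 8 → 4 → 2 → 1
Total steps = 26

26 steps


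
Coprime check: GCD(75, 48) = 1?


Euclidean algorithm:
75 = 1 * 48 + 27
48 = 1 * 27 + 21
27 = 1 * 21 + 6
21 = 3 * 6 + 3
6 = 2 * 3 + 0
GCD(75, 48) = 3

No, not coprime (GCD = 3)


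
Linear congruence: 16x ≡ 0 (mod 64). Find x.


GCD(16, 64) = 16 divides 0
Divide: 1x ≡ 0 (mod 4)
x ≡ 0 (mod 4)


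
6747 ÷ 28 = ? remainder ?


6747 = 28 * 240 + 27
Check: 6720 + 27 = 6747

q = 240, r = 27


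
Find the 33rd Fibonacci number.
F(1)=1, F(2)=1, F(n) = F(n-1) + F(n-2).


Sequence: 1, 1, 2, 3, 5, 8, 13, 21, 34, 55, 89, 144, 233, 377, 610, 987, 1597, 2584, 4181, 6765, 10946, 17711, 28657, 46368, 75025, 121393, 196418, 317811, 514229, 832040, 1346269, 2178309, 3524578
F(33) = 3524578


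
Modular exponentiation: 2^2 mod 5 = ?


2^1 mod 5 = 2
2^2 mod 5 = 4


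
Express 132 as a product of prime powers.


132 / 2 = 66
66 / 2 = 33
33 / 3 = 11
11 / 11 = 1
132 = 2^2 × 3 × 11


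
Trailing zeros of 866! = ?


floor(866/5) = 173
floor(866/25) = 34
floor(866/125) = 6
floor(866/625) = 1
Total = 214

214 trailing zeros


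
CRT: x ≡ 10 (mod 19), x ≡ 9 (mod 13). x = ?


M = 19*13 = 247
M1 = M/19 = 13, M2 = M/13 = 19
M1^(-1) mod 19 = 3, M2^(-1) mod 13 = 11
x = 10*13*3 + 9*19*11 = 2271
2271 mod 247 = 48
Check: 48 mod 19 = 10 ✓, 48 mod 13 = 9 ✓

x ≡ 48 (mod 247)


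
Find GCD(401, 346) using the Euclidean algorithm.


401 = 1 * 346 + 55
346 = 6 * 55 + 16
55 = 3 * 16 + 7
16 = 2 * 7 + 2
7 = 3 * 2 + 1
2 = 2 * 1 + 0
GCD = 1


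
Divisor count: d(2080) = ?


2080 = 2^5 × 5^1 × 13^1
d(2080) = (5+1) × (1+1) × (1+1) = 24

24 divisors


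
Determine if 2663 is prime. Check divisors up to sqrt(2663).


Check divisors up to sqrt(2663) = 51.6043
No divisors found.
2663 is prime.

Yes, 2663 is prime


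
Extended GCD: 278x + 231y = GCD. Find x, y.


Tabular extended Euclidean (each row: r = 278*s + 231*t):
r=278, s=1, t=0
r=231, s=0, t=1
q=1: r=47, s=1, t=-1   [278*(1) + 231*(-1) = 47]
q=4: r=43, s=-4, t=5   [278*(-4) + 231*(5) = 43]
q=1: r=4, s=5, t=-6   [278*(5) + 231*(-6) = 4]
q=10: r=3, s=-54, t=65   [278*(-54) + 231*(65) = 3]
q=1: r=1, s=59, t=-71   [278*(59) + 231*(-71) = 1]
q=3: r=0, s=-231, t=278   [278*(-231) + 231*(278) = 0]
GCD = 1; from the row with r=1: x=59, y=-71
Check: 278*(59) + 231*(-71) = 16402 - 16401 = 1

GCD = 1, x = 59, y = -71


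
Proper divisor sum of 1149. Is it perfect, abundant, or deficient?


Proper divisors: 1, 3, 383
Sum = 1 + 3 + 383 = 387
387 < 1149 → deficient

s(1149) = 387 (deficient)


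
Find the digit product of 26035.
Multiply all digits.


2 × 6 × 0 × 3 × 5 = 0


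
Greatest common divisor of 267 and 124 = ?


267 = 2 * 124 + 19
124 = 6 * 19 + 10
19 = 1 * 10 + 9
10 = 1 * 9 + 1
9 = 9 * 1 + 0
GCD = 1


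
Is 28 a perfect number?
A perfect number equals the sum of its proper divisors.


Proper divisors of 28: 1, 2, 4, 7, 14
Sum = 1 + 2 + 4 + 7 + 14 = 28

Yes, 28 is perfect (28 = 28)


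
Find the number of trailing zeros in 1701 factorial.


floor(1701/5) = 340
floor(1701/25) = 68
floor(1701/125) = 13
floor(1701/625) = 2
Total = 423

423 trailing zeros


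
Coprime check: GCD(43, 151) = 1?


Euclidean algorithm:
151 = 3 * 43 + 22
43 = 1 * 22 + 21
22 = 1 * 21 + 1
21 = 21 * 1 + 0
GCD(43, 151) = 1

Yes, coprime (GCD = 1)


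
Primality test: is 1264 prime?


1264 / 2 = 632 (exact division)
1264 is NOT prime.

No, 1264 is not prime


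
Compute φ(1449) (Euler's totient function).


1449 = 3^2 × 7 × 23
Prime factors: 3, 7, 23
φ(1449) = 1449 × (1-1/3) × (1-1/7) × (1-1/23)
= 1449 × 2/3 × 6/7 × 22/23 = 792

φ(1449) = 792


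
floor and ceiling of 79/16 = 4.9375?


79/16 = 4.9375
floor = 4
ceil = 5

floor = 4, ceil = 5


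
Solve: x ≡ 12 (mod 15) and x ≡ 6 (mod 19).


M = 15*19 = 285
M1 = M/15 = 19, M2 = M/19 = 15
M1^(-1) mod 15 = 4, M2^(-1) mod 19 = 14
x = 12*19*4 + 6*15*14 = 2172
2172 mod 285 = 177
Check: 177 mod 15 = 12 ✓, 177 mod 19 = 6 ✓

x ≡ 177 (mod 285)


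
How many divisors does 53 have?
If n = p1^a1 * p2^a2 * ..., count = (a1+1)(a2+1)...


53 = 53^1
d(53) = (1+1) = 2

2 divisors


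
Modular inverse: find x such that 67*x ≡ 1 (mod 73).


Use the extended Euclidean algorithm on (73, 67); each row r = 73*s + 67*t:
r=73, s=1, t=0
r=67, s=0, t=1
q=1: r=6, s=1, t=-1   [73*(1) + 67*(-1) = 6]
q=11: r=1, s=-11, t=12   [73*(-11) + 67*(12) = 1]
q=6: r=0, s=67, t=-73   [73*(67) + 67*(-73) = 0]
GCD = 1 with t = 12, so 67*(12) ≡ 1 (mod 73)
Inverse = 12 mod 73 = 12
Check: 67 * 12 = 804 ≡ 1 (mod 73)

67^(-1) ≡ 12 (mod 73)


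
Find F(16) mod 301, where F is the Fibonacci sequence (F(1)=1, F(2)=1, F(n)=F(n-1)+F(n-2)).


F(k) mod 301 for k=1..16:
1, 1, 2, 3, 5, 8, 13, 21, 34, 55, 89, 144, 233, 76, 8, 84
F(16) mod 301 = 84


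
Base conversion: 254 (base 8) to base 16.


254 (base 8) = 172 (decimal)
172 (decimal) = AC (base 16)


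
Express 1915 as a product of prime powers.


1915 / 5 = 383
383 / 383 = 1
1915 = 5 × 383


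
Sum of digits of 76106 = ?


7 + 6 + 1 + 0 + 6 = 20


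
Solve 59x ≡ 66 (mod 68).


GCD(59, 68) = 1, unique solution
a^(-1) mod 68 = 15
x = 15 * 66 mod 68 = 38

x ≡ 38 (mod 68)


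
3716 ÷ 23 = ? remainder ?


3716 = 23 * 161 + 13
Check: 3703 + 13 = 3716

q = 161, r = 13


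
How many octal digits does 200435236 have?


200435236 in base 8 = 1374463044
Number of digits = 10

10 digits (base 8)


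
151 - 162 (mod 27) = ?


151 - 162 = -11
-11 mod 27 = 16


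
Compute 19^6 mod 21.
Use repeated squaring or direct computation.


19^1 mod 21 = 19
19^2 mod 21 = 4
19^3 mod 21 = 13
19^4 mod 21 = 16
19^5 mod 21 = 10
19^6 mod 21 = 1


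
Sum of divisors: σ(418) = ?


Divisors of 418: 1, 2, 11, 19, 22, 38, 209, 418
Sum = 1 + 2 + 11 + 19 + 22 + 38 + 209 + 418 = 720

σ(418) = 720


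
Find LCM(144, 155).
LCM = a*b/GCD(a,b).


GCD(144, 155) = 1
LCM = 144*155/1 = 22320/1 = 22320

LCM = 22320


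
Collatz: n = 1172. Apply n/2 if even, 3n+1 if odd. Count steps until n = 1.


1172 → 586 → 293 → 880 → 440 → 220 → 110 → 55 → 166 → 83 → 250 → 125 → 376 → 188 → 94 → 47 → 142 → 71 → 214 → 107 → 322 → 161 → 484 → 242 → 121 → 364 → 182 → 91 → 274 → 137 → 412 → 206 → 103 → 310 → 155 → 466 → 233 → 700 → 350 → 175 → 526 → 263 → 790 → 395 → 1186 → 593 → 1780 → 890 → 445 → 1336 → 668 → 334 → 167 → 502 → 251 → 754 → 377 → 1132 → 566 → 283 → 850 → 425 → 1276 → 638 → 319 → 958 → 479 → 1438 → 719 → 2158 → 1079 → 3238 → 1619 → 4858 → 2429 → 7288 → 3644 → 1822 → 911 → 2734 → 1367 → 4102 → 2051 → 6154 → 3077 → 9232 → 4616 → 2308 → 1154 → 577 → 1732 → 866 → 433 → 1300 → 650 → 325 → 976 → 488 → 244 → 122 → 61 → 184 → 92 → 46 → 23 → 70 → 35 → 106 → 53 → 160 → 80 → 40 → 20 → 10 → 5 → 16 → 8 → 4 → 2 → 1
Total steps = 119

119 steps


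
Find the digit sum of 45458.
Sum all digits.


4 + 5 + 4 + 5 + 8 = 26


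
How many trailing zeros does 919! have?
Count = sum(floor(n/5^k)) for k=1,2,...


floor(919/5) = 183
floor(919/25) = 36
floor(919/125) = 7
floor(919/625) = 1
Total = 227

227 trailing zeros


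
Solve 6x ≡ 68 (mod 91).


GCD(6, 91) = 1, unique solution
a^(-1) mod 91 = 76
x = 76 * 68 mod 91 = 72

x ≡ 72 (mod 91)


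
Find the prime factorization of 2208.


2208 / 2 = 1104
1104 / 2 = 552
552 / 2 = 276
276 / 2 = 138
138 / 2 = 69
69 / 3 = 23
23 / 23 = 1
2208 = 2^5 × 3 × 23


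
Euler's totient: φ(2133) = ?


2133 = 3^3 × 79
Prime factors: 3, 79
φ(2133) = 2133 × (1-1/3) × (1-1/79)
= 2133 × 2/3 × 78/79 = 1404

φ(2133) = 1404


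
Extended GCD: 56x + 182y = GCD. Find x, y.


Tabular extended Euclidean (each row: r = 56*s + 182*t):
r=56, s=1, t=0
r=182, s=0, t=1
q=0: r=56, s=1, t=0   [56*(1) + 182*(0) = 56]
q=3: r=14, s=-3, t=1   [56*(-3) + 182*(1) = 14]
q=4: r=0, s=13, t=-4   [56*(13) + 182*(-4) = 0]
GCD = 14; from the row with r=14: x=-3, y=1
Check: 56*(-3) + 182*(1) = -168 + 182 = 14

GCD = 14, x = -3, y = 1


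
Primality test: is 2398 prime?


2398 / 2 = 1199 (exact division)
2398 is NOT prime.

No, 2398 is not prime


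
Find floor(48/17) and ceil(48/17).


48/17 = 2.8235
floor = 2
ceil = 3

floor = 2, ceil = 3


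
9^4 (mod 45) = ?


9^1 mod 45 = 9
9^2 mod 45 = 36
9^3 mod 45 = 9
9^4 mod 45 = 36


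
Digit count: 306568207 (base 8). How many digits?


306568207 in base 8 = 2221356017
Number of digits = 10

10 digits (base 8)


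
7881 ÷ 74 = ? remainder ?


7881 = 74 * 106 + 37
Check: 7844 + 37 = 7881

q = 106, r = 37


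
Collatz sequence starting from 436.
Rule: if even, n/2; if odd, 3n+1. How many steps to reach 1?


436 → 218 → 109 → 328 → 164 → 82 → 41 → 124 → 62 → 31 → 94 → 47 → 142 → 71 → 214 → 107 → 322 → 161 → 484 → 242 → 121 → 364 → 182 → 91 → 274 → 137 → 412 → 206 → 103 → 310 → 155 → 466 → 233 → 700 → 350 → 175 → 526 → 263 → 790 → 395 → 1186 → 593 → 1780 → 890 → 445 → 1336 → 668 → 334 → 167 → 502 → 251 → 754 → 377 → 1132 → 566 → 283 → 850 → 425 → 1276 → 638 → 319 → 958 → 479 → 1438 → 719 → 2158 → 1079 → 3238 → 1619 → 4858 → 2429 → 7288 → 3644 → 1822 → 911 → 2734 → 1367 → 4102 → 2051 → 6154 → 3077 → 9232 → 4616 → 2308 → 1154 → 577 → 1732 → 866 → 433 → 1300 → 650 → 325 → 976 → 488 → 244 → 122 → 61 → 184 → 92 → 46 → 23 → 70 → 35 → 106 → 53 → 160 → 80 → 40 → 20 → 10 → 5 → 16 → 8 → 4 → 2 → 1
Total steps = 115

115 steps


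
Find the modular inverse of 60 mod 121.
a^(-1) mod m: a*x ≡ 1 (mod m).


Use the extended Euclidean algorithm on (121, 60); each row r = 121*s + 60*t:
r=121, s=1, t=0
r=60, s=0, t=1
q=2: r=1, s=1, t=-2   [121*(1) + 60*(-2) = 1]
q=60: r=0, s=-60, t=121   [121*(-60) + 60*(121) = 0]
GCD = 1 with t = -2, so 60*(-2) ≡ 1 (mod 121)
Inverse = -2 mod 121 = 119
Check: 60 * 119 = 7140 ≡ 1 (mod 121)

60^(-1) ≡ 119 (mod 121)


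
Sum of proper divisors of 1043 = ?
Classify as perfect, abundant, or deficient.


Proper divisors: 1, 7, 149
Sum = 1 + 7 + 149 = 157
157 < 1043 → deficient

s(1043) = 157 (deficient)


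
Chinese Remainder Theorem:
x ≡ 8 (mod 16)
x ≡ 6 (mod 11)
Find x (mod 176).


M = 16*11 = 176
M1 = M/16 = 11, M2 = M/11 = 16
M1^(-1) mod 16 = 3, M2^(-1) mod 11 = 9
x = 8*11*3 + 6*16*9 = 1128
1128 mod 176 = 72
Check: 72 mod 16 = 8 ✓, 72 mod 11 = 6 ✓

x ≡ 72 (mod 176)


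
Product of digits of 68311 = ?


6 × 8 × 3 × 1 × 1 = 144


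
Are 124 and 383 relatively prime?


Euclidean algorithm:
383 = 3 * 124 + 11
124 = 11 * 11 + 3
11 = 3 * 3 + 2
3 = 1 * 2 + 1
2 = 2 * 1 + 0
GCD(124, 383) = 1

Yes, coprime (GCD = 1)


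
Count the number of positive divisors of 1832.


1832 = 2^3 × 229^1
d(1832) = (3+1) × (1+1) = 8

8 divisors


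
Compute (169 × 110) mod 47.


169 × 110 = 18590
18590 mod 47 = 25


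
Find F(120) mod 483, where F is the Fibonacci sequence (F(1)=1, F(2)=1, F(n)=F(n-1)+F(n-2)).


F(k) mod 483 for k=1..120:
1, 1, 2, 3, 5, 8, 13, 21, 34, 55, 89, 144, 233, 377, 127, 21, 148, 169, 317, 3, 320, 323, 160, 0, 160, 160, 320, 480, 317, 314, 148, 462, 127, 106, 233, 339, 89, 428, 34, 462, 13, 475, 5, 480, 2, 482, 1, 0, 1, 1, 2, 3, 5, 8, 13, 21, 34, 55, 89, 144, 233, 377, 127, 21, 148, 169, 317, 3, 320, 323, 160, 0, 160, 160, 320, 480, 317, 314, 148, 462, 127, 106, 233, 339, 89, 428, 34, 462, 13, 475, 5, 480, 2, 482, 1, 0, 1, 1, 2, 3, 5, 8, 13, 21, 34, 55, 89, 144, 233, 377, 127, 21, 148, 169, 317, 3, 320, 323, 160, 0
F(120) mod 483 = 0


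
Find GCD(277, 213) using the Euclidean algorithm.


277 = 1 * 213 + 64
213 = 3 * 64 + 21
64 = 3 * 21 + 1
21 = 21 * 1 + 0
GCD = 1


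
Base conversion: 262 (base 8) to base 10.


262 (base 8) = 178 (decimal)
178 (decimal) = 178 (base 10)


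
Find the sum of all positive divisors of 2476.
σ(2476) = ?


Divisors of 2476: 1, 2, 4, 619, 1238, 2476
Sum = 1 + 2 + 4 + 619 + 1238 + 2476 = 4340

σ(2476) = 4340


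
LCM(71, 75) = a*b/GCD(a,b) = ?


GCD(71, 75) = 1
LCM = 71*75/1 = 5325/1 = 5325

LCM = 5325


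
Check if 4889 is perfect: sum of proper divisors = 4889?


Proper divisors of 4889: 1
Sum = 1 = 1

No, 4889 is not perfect (1 ≠ 4889)


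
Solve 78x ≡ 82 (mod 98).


GCD(78, 98) = 2 divides 82
Divide: 39x ≡ 41 (mod 49)
x ≡ 40 (mod 49)


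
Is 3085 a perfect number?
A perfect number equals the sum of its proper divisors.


Proper divisors of 3085: 1, 5, 617
Sum = 1 + 5 + 617 = 623

No, 3085 is not perfect (623 ≠ 3085)


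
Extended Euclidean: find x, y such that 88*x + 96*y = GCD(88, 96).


Tabular extended Euclidean (each row: r = 88*s + 96*t):
r=88, s=1, t=0
r=96, s=0, t=1
q=0: r=88, s=1, t=0   [88*(1) + 96*(0) = 88]
q=1: r=8, s=-1, t=1   [88*(-1) + 96*(1) = 8]
q=11: r=0, s=12, t=-11   [88*(12) + 96*(-11) = 0]
GCD = 8; from the row with r=8: x=-1, y=1
Check: 88*(-1) + 96*(1) = -88 + 96 = 8

GCD = 8, x = -1, y = 1


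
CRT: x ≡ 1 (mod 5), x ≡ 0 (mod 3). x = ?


M = 5*3 = 15
M1 = M/5 = 3, M2 = M/3 = 5
M1^(-1) mod 5 = 2, M2^(-1) mod 3 = 2
x = 1*3*2 + 0*5*2 = 6
6 mod 15 = 6
Check: 6 mod 5 = 1 ✓, 6 mod 3 = 0 ✓

x ≡ 6 (mod 15)


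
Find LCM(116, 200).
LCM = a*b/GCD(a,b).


GCD(116, 200) = 4
LCM = 116*200/4 = 23200/4 = 5800

LCM = 5800


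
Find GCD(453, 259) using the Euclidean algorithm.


453 = 1 * 259 + 194
259 = 1 * 194 + 65
194 = 2 * 65 + 64
65 = 1 * 64 + 1
64 = 64 * 1 + 0
GCD = 1


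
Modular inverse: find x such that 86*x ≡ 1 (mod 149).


Use the extended Euclidean algorithm on (149, 86); each row r = 149*s + 86*t:
r=149, s=1, t=0
r=86, s=0, t=1
q=1: r=63, s=1, t=-1   [149*(1) + 86*(-1) = 63]
q=1: r=23, s=-1, t=2   [149*(-1) + 86*(2) = 23]
q=2: r=17, s=3, t=-5   [149*(3) + 86*(-5) = 17]
q=1: r=6, s=-4, t=7   [149*(-4) + 86*(7) = 6]
q=2: r=5, s=11, t=-19   [149*(11) + 86*(-19) = 5]
q=1: r=1, s=-15, t=26   [149*(-15) + 86*(26) = 1]
q=5: r=0, s=86, t=-149   [149*(86) + 86*(-149) = 0]
GCD = 1 with t = 26, so 86*(26) ≡ 1 (mod 149)
Inverse = 26 mod 149 = 26
Check: 86 * 26 = 2236 ≡ 1 (mod 149)

86^(-1) ≡ 26 (mod 149)


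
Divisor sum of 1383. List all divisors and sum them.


Divisors of 1383: 1, 3, 461, 1383
Sum = 1 + 3 + 461 + 1383 = 1848

σ(1383) = 1848


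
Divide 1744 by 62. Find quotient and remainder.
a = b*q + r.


1744 = 62 * 28 + 8
Check: 1736 + 8 = 1744

q = 28, r = 8


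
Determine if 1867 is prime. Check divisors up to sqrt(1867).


Check divisors up to sqrt(1867) = 43.2088
No divisors found.
1867 is prime.

Yes, 1867 is prime


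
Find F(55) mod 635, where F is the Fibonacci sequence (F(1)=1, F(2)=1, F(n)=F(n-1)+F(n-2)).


F(k) mod 635 for k=1..55:
1, 1, 2, 3, 5, 8, 13, 21, 34, 55, 89, 144, 233, 377, 610, 352, 327, 44, 371, 415, 151, 566, 82, 13, 95, 108, 203, 311, 514, 190, 69, 259, 328, 587, 280, 232, 512, 109, 621, 95, 81, 176, 257, 433, 55, 488, 543, 396, 304, 65, 369, 434, 168, 602, 135
F(55) mod 635 = 135


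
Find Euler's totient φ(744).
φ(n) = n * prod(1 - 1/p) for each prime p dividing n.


744 = 2^3 × 3 × 31
Prime factors: 2, 3, 31
φ(744) = 744 × (1-1/2) × (1-1/3) × (1-1/31)
= 744 × 1/2 × 2/3 × 30/31 = 240

φ(744) = 240


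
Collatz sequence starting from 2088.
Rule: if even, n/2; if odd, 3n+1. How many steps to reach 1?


2088 → 1044 → 522 → 261 → 784 → 392 → 196 → 98 → 49 → 148 → 74 → 37 → 112 → 56 → 28 → 14 → 7 → 22 → 11 → 34 → 17 → 52 → 26 → 13 → 40 → 20 → 10 → 5 → 16 → 8 → 4 → 2 → 1
Total steps = 32

32 steps


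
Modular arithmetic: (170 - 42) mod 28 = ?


170 - 42 = 128
128 mod 28 = 16


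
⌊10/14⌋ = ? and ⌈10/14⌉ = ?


10/14 = 0.7143
floor = 0
ceil = 1

floor = 0, ceil = 1


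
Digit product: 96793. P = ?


9 × 6 × 7 × 9 × 3 = 10206


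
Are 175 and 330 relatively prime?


Euclidean algorithm:
330 = 1 * 175 + 155
175 = 1 * 155 + 20
155 = 7 * 20 + 15
20 = 1 * 15 + 5
15 = 3 * 5 + 0
GCD(175, 330) = 5

No, not coprime (GCD = 5)


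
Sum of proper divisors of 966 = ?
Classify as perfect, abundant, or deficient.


Proper divisors: 1, 2, 3, 6, 7, 14, 21, 23, 42, 46, 69, 138, 161, 322, 483
Sum = 1 + 2 + 3 + 6 + 7 + 14 + 21 + 23 + 42 + 46 + 69 + 138 + 161 + 322 + 483 = 1338
1338 > 966 → abundant

s(966) = 1338 (abundant)


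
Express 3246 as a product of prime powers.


3246 / 2 = 1623
1623 / 3 = 541
541 / 541 = 1
3246 = 2 × 3 × 541


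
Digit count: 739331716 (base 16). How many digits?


739331716 in base 16 = 2C114E84
Number of digits = 8

8 digits (base 16)


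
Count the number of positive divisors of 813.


813 = 3^1 × 271^1
d(813) = (1+1) × (1+1) = 4

4 divisors


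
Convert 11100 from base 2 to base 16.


11100 (base 2) = 28 (decimal)
28 (decimal) = 1C (base 16)


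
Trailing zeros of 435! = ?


floor(435/5) = 87
floor(435/25) = 17
floor(435/125) = 3
Total = 107

107 trailing zeros


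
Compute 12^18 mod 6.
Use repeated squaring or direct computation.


12^1 mod 6 = 0
12^2 mod 6 = 0
12^3 mod 6 = 0
12^4 mod 6 = 0
12^5 mod 6 = 0
12^6 mod 6 = 0
12^7 mod 6 = 0
12^8 mod 6 = 0
12^9 mod 6 = 0
12^10 mod 6 = 0
12^11 mod 6 = 0
12^12 mod 6 = 0
12^13 mod 6 = 0
12^14 mod 6 = 0
12^15 mod 6 = 0
12^16 mod 6 = 0
12^17 mod 6 = 0
12^18 mod 6 = 0


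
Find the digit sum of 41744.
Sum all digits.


4 + 1 + 7 + 4 + 4 = 20


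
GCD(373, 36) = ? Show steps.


373 = 10 * 36 + 13
36 = 2 * 13 + 10
13 = 1 * 10 + 3
10 = 3 * 3 + 1
3 = 3 * 1 + 0
GCD = 1


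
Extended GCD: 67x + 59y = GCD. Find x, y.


Tabular extended Euclidean (each row: r = 67*s + 59*t):
r=67, s=1, t=0
r=59, s=0, t=1
q=1: r=8, s=1, t=-1   [67*(1) + 59*(-1) = 8]
q=7: r=3, s=-7, t=8   [67*(-7) + 59*(8) = 3]
q=2: r=2, s=15, t=-17   [67*(15) + 59*(-17) = 2]
q=1: r=1, s=-22, t=25   [67*(-22) + 59*(25) = 1]
q=2: r=0, s=59, t=-67   [67*(59) + 59*(-67) = 0]
GCD = 1; from the row with r=1: x=-22, y=25
Check: 67*(-22) + 59*(25) = -1474 + 1475 = 1

GCD = 1, x = -22, y = 25


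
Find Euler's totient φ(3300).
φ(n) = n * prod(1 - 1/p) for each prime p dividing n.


3300 = 2^2 × 3 × 5^2 × 11
Prime factors: 2, 3, 5, 11
φ(3300) = 3300 × (1-1/2) × (1-1/3) × (1-1/5) × (1-1/11)
= 3300 × 1/2 × 2/3 × 4/5 × 10/11 = 800

φ(3300) = 800


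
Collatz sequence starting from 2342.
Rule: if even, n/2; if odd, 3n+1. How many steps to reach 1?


2342 → 1171 → 3514 → 1757 → 5272 → 2636 → 1318 → 659 → 1978 → 989 → 2968 → 1484 → 742 → 371 → 1114 → 557 → 1672 → 836 → 418 → 209 → 628 → 314 → 157 → 472 → 236 → 118 → 59 → 178 → 89 → 268 → 134 → 67 → 202 → 101 → 304 → 152 → 76 → 38 → 19 → 58 → 29 → 88 → 44 → 22 → 11 → 34 → 17 → 52 → 26 → 13 → 40 → 20 → 10 → 5 → 16 → 8 → 4 → 2 → 1
Total steps = 58

58 steps


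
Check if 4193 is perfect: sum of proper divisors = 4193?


Proper divisors of 4193: 1, 7, 599
Sum = 1 + 7 + 599 = 607

No, 4193 is not perfect (607 ≠ 4193)


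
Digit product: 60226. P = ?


6 × 0 × 2 × 2 × 6 = 0


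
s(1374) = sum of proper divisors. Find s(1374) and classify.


Proper divisors: 1, 2, 3, 6, 229, 458, 687
Sum = 1 + 2 + 3 + 6 + 229 + 458 + 687 = 1386
1386 > 1374 → abundant

s(1374) = 1386 (abundant)


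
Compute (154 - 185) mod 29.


154 - 185 = -31
-31 mod 29 = 27


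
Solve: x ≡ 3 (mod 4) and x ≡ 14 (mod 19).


M = 4*19 = 76
M1 = M/4 = 19, M2 = M/19 = 4
M1^(-1) mod 4 = 3, M2^(-1) mod 19 = 5
x = 3*19*3 + 14*4*5 = 451
451 mod 76 = 71
Check: 71 mod 4 = 3 ✓, 71 mod 19 = 14 ✓

x ≡ 71 (mod 76)


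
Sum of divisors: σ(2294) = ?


Divisors of 2294: 1, 2, 31, 37, 62, 74, 1147, 2294
Sum = 1 + 2 + 31 + 37 + 62 + 74 + 1147 + 2294 = 3648

σ(2294) = 3648


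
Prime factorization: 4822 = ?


4822 / 2 = 2411
2411 / 2411 = 1
4822 = 2 × 2411


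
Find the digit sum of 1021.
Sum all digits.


1 + 0 + 2 + 1 = 4


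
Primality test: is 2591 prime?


Check divisors up to sqrt(2591) = 50.9019
No divisors found.
2591 is prime.

Yes, 2591 is prime


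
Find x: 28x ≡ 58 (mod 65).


GCD(28, 65) = 1, unique solution
a^(-1) mod 65 = 7
x = 7 * 58 mod 65 = 16

x ≡ 16 (mod 65)


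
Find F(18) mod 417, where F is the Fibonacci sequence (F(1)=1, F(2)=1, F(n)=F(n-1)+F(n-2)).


F(k) mod 417 for k=1..18:
1, 1, 2, 3, 5, 8, 13, 21, 34, 55, 89, 144, 233, 377, 193, 153, 346, 82
F(18) mod 417 = 82


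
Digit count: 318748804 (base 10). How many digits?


318748804 has 9 digits in base 10
floor(log10(318748804)) + 1 = floor(8.5034) + 1 = 9

9 digits (base 10)


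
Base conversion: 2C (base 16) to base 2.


2C (base 16) = 44 (decimal)
44 (decimal) = 101100 (base 2)


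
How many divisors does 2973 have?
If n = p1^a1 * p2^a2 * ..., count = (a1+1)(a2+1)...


2973 = 3^1 × 991^1
d(2973) = (1+1) × (1+1) = 4

4 divisors


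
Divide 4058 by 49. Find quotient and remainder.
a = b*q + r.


4058 = 49 * 82 + 40
Check: 4018 + 40 = 4058

q = 82, r = 40


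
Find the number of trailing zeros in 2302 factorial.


floor(2302/5) = 460
floor(2302/25) = 92
floor(2302/125) = 18
floor(2302/625) = 3
Total = 573

573 trailing zeros


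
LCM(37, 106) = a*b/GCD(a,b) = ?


GCD(37, 106) = 1
LCM = 37*106/1 = 3922/1 = 3922

LCM = 3922


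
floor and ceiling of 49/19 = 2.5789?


49/19 = 2.5789
floor = 2
ceil = 3

floor = 2, ceil = 3


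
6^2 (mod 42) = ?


6^1 mod 42 = 6
6^2 mod 42 = 36


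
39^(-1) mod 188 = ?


Use the extended Euclidean algorithm on (188, 39); each row r = 188*s + 39*t:
r=188, s=1, t=0
r=39, s=0, t=1
q=4: r=32, s=1, t=-4   [188*(1) + 39*(-4) = 32]
q=1: r=7, s=-1, t=5   [188*(-1) + 39*(5) = 7]
q=4: r=4, s=5, t=-24   [188*(5) + 39*(-24) = 4]
q=1: r=3, s=-6, t=29   [188*(-6) + 39*(29) = 3]
q=1: r=1, s=11, t=-53   [188*(11) + 39*(-53) = 1]
q=3: r=0, s=-39, t=188   [188*(-39) + 39*(188) = 0]
GCD = 1 with t = -53, so 39*(-53) ≡ 1 (mod 188)
Inverse = -53 mod 188 = 135
Check: 39 * 135 = 5265 ≡ 1 (mod 188)

39^(-1) ≡ 135 (mod 188)


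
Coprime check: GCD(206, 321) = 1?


Euclidean algorithm:
321 = 1 * 206 + 115
206 = 1 * 115 + 91
115 = 1 * 91 + 24
91 = 3 * 24 + 19
24 = 1 * 19 + 5
19 = 3 * 5 + 4
5 = 1 * 4 + 1
4 = 4 * 1 + 0
GCD(206, 321) = 1

Yes, coprime (GCD = 1)


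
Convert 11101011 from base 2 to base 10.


11101011 (base 2) = 235 (decimal)
235 (decimal) = 235 (base 10)


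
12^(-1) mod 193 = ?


Use the extended Euclidean algorithm on (193, 12); each row r = 193*s + 12*t:
r=193, s=1, t=0
r=12, s=0, t=1
q=16: r=1, s=1, t=-16   [193*(1) + 12*(-16) = 1]
q=12: r=0, s=-12, t=193   [193*(-12) + 12*(193) = 0]
GCD = 1 with t = -16, so 12*(-16) ≡ 1 (mod 193)
Inverse = -16 mod 193 = 177
Check: 12 * 177 = 2124 ≡ 1 (mod 193)

12^(-1) ≡ 177 (mod 193)
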